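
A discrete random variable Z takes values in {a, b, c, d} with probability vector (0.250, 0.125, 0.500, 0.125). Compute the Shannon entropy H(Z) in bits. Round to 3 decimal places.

1.750 bits

H(Z) = −Σ p·log₂ p.
  −(0.250)·log₂(0.250) = 0.5000
  −(0.125)·log₂(0.125) = 0.3750
  −(0.500)·log₂(0.500) = 0.5000
  −(0.125)·log₂(0.125) = 0.3750
Sum: 0.5000 + 0.3750 + 0.5000 + 0.3750 = 1.750 bits.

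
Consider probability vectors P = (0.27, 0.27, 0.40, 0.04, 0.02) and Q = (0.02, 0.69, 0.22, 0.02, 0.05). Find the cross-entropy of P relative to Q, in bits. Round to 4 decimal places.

2.8543 bits

H(P,Q) = −Σ p·log₂ q.
  −0.27·log₂(0.02) = 1.52384
  −0.27·log₂(0.69) = 0.14454
  −0.40·log₂(0.22) = 0.87377
  −0.04·log₂(0.02) = 0.22575
  −0.02·log₂(0.05) = 0.08644
H(P,Q) = 2.8543 bits.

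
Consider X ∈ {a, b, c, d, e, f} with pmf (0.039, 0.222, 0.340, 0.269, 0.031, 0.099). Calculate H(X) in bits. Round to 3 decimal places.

2.189 bits

H(X) = −Σ p·log₂ p.
  −(0.039)·log₂(0.039) = 0.1825
  −(0.222)·log₂(0.222) = 0.4820
  −(0.340)·log₂(0.340) = 0.5292
  −(0.269)·log₂(0.269) = 0.5096
  −(0.031)·log₂(0.031) = 0.1554
  −(0.099)·log₂(0.099) = 0.3303
Sum: 0.1825 + 0.4820 + 0.5292 + 0.5096 + 0.1554 + 0.3303 = 2.189 bits.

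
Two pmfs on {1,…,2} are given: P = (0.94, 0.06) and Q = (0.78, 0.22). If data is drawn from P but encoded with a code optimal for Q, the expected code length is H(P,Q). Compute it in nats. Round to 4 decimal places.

0.3244 nats

H(P,Q) = −Σ p·ln q.
  −0.94·ln(0.78) = 0.23355
  −0.06·ln(0.22) = 0.09085
H(P,Q) = 0.3244 nats.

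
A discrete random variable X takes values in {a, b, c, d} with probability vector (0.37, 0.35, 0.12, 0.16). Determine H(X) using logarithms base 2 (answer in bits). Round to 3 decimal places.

H(X) = −Σ p·log₂ p.
  −(0.37)·log₂(0.37) = 0.5307
  −(0.35)·log₂(0.35) = 0.5301
  −(0.12)·log₂(0.12) = 0.3671
  −(0.16)·log₂(0.16) = 0.4230
Sum: 0.5307 + 0.5301 + 0.3671 + 0.4230 = 1.851 bits.

1.851 bits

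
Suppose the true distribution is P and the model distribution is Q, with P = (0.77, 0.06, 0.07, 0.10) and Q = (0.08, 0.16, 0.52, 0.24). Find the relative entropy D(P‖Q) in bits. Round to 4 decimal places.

D(P‖Q) = Σ p·log₂(p/q).
  0.77·log₂(0.77/0.08) = 2.51543
  0.06·log₂(0.06/0.16) = -0.08490
  0.07·log₂(0.07/0.52) = -0.20252
  0.10·log₂(0.10/0.24) = -0.12630
D(P‖Q) = 2.1017 bits.

2.1017 bits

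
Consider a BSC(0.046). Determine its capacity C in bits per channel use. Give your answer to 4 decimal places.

Binary symmetric channel: C = 1 − h₂(ε) where h₂ is the binary entropy function.
h₂(0.046) = −0.046·log₂0.046 − 0.954·log₂0.954 = 0.2692.
C = 1 − 0.2692 = 0.7308 bits per channel use.

0.7308 bits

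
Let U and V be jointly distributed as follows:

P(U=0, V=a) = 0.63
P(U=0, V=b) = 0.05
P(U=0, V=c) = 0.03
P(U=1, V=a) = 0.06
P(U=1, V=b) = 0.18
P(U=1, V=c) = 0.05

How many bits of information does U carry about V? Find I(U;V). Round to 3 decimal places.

0.325 bits

Marginals: p(U) = (0.7100, 0.2900), p(V) = (0.6900, 0.2300, 0.0800).
I(U;V) = H(U) + H(V) − H(U,V).
H(U) = 0.8687, H(V) = 1.1486, H(U,V) = 1.6927.
I(U;V) = 0.8687 + 1.1486 − 1.6927 = 0.325 bits.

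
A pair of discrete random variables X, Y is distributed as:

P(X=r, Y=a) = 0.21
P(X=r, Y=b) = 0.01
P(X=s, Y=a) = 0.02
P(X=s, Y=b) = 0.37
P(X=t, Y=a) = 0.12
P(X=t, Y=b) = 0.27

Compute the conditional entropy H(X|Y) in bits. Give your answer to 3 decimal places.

Chain rule: H(X|Y) = H(X,Y) − H(Y).
Marginals: p(X) = (0.2200, 0.3900, 0.3900), p(Y) = (0.3500, 0.6500).
H(X,Y) = 2.0600 bits; H(Y) = 0.9341 bits.
H(X|Y) = 2.0600 − 0.9341 = 1.126 bits.

1.126 bits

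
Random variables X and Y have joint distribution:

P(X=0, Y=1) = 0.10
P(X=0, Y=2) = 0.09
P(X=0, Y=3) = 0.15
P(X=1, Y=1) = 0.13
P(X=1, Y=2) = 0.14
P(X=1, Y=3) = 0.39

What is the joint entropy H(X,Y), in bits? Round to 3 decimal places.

2.365 bits

H(X,Y) = −Σ p(x,y)·log₂ p(x,y) over all 6 cells.
  cell (0,1): −0.10·log₂0.10 = 0.3322
  cell (0,2): −0.09·log₂0.09 = 0.3127
  cell (0,3): −0.15·log₂0.15 = 0.4105
  cell (1,1): −0.13·log₂0.13 = 0.3826
  cell (1,2): −0.14·log₂0.14 = 0.3971
  cell (1,3): −0.39·log₂0.39 = 0.5298
Sum = 2.365 bits.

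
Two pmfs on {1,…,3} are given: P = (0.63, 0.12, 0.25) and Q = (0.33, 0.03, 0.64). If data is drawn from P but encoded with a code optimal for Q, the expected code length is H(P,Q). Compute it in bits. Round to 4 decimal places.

1.7757 bits

H(P,Q) = −Σ p·log₂ q.
  −0.63·log₂(0.33) = 1.00766
  −0.12·log₂(0.03) = 0.60707
  −0.25·log₂(0.64) = 0.16096
H(P,Q) = 1.7757 bits.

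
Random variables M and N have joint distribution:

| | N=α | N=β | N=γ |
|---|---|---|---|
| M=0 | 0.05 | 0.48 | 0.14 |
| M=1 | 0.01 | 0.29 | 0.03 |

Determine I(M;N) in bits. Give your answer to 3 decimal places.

Marginals: p(M) = (0.6700, 0.3300), p(N) = (0.0600, 0.7700, 0.1700).
I(M;N) = H(M) + H(N) − H(M,N).
H(M) = 0.9149, H(N) = 0.9685, H(M,N) = 1.8576.
I(M;N) = 0.9149 + 0.9685 − 1.8576 = 0.026 bits.

0.026 bits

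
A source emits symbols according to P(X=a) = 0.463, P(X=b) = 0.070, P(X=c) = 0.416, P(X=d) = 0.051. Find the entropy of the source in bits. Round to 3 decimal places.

1.528 bits

H(X) = −Σ p·log₂ p.
  −(0.463)·log₂(0.463) = 0.5144
  −(0.070)·log₂(0.070) = 0.2686
  −(0.416)·log₂(0.416) = 0.5264
  −(0.051)·log₂(0.051) = 0.2190
Sum: 0.5144 + 0.2686 + 0.5264 + 0.2190 = 1.528 bits.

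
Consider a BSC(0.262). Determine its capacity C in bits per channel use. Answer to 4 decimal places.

0.1703 bits

Binary symmetric channel: C = 1 − h₂(ε) where h₂ is the binary entropy function.
h₂(0.262) = −0.262·log₂0.262 − 0.738·log₂0.738 = 0.8297.
C = 1 − 0.8297 = 0.1703 bits per channel use.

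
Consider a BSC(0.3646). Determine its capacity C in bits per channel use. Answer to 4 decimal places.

0.0536 bits

Binary symmetric channel: C = 1 − h₂(ε) where h₂ is the binary entropy function.
h₂(0.3646) = −0.3646·log₂0.3646 − 0.6354·log₂0.6354 = 0.9464.
C = 1 − 0.9464 = 0.0536 bits per channel use.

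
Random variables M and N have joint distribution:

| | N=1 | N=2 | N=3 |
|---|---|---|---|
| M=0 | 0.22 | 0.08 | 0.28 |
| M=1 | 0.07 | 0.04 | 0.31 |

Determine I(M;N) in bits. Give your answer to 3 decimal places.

0.051 bits

Marginals: p(M) = (0.5800, 0.4200), p(N) = (0.2900, 0.1200, 0.5900).
I(M;N) = Σ p(x,y)·log₂[p(x,y)/(p(x)p(y))].
  (0,1): 0.22·log₂(1.3080) = 0.0852
  (0,2): 0.08·log₂(1.1494) = 0.0161
  (0,3): 0.28·log₂(0.8182) = -0.0810
  (1,1): 0.07·log₂(0.5747) = -0.0559
  (1,2): 0.04·log₂(0.7937) = -0.0133
  (1,3): 0.31·log₂(1.2510) = 0.1002
Sum = 0.051 bits.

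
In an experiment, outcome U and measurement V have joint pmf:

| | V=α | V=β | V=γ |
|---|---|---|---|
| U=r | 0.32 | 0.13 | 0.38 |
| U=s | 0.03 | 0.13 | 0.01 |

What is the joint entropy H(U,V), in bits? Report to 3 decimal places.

H(U,V) = −Σ p(x,y)·log₂ p(x,y) over all 6 cells.
  cell (r,α): −0.32·log₂0.32 = 0.5260
  cell (r,β): −0.13·log₂0.13 = 0.3826
  cell (r,γ): −0.38·log₂0.38 = 0.5305
  cell (s,α): −0.03·log₂0.03 = 0.1518
  cell (s,β): −0.13·log₂0.13 = 0.3826
  cell (s,γ): −0.01·log₂0.01 = 0.0664
Sum = 2.040 bits.

2.040 bits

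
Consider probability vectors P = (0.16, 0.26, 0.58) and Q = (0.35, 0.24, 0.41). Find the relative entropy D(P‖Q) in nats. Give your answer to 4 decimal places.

D(P‖Q) = Σ p·ln(p/q).
  0.16·ln(0.16/0.35) = -0.12524
  0.26·ln(0.26/0.24) = 0.02081
  0.58·ln(0.58/0.41) = 0.20119
D(P‖Q) = 0.0968 nats.

0.0968 nats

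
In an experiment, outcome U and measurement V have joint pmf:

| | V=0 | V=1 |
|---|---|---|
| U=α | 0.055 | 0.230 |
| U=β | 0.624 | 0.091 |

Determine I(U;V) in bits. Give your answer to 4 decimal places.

0.3106 bits

Marginals: p(U) = (0.2850, 0.7150), p(V) = (0.6790, 0.3210).
I(U;V) = Σ p(x,y)·log₂[p(x,y)/(p(x)p(y))].
  (α,0): 0.055·log₂(0.2842) = -0.09982
  (α,1): 0.230·log₂(2.5141) = 0.30591
  (β,0): 0.624·log₂(1.2853) = 0.22596
  (β,1): 0.091·log₂(0.3965) = -0.12145
Sum = 0.3106 bits.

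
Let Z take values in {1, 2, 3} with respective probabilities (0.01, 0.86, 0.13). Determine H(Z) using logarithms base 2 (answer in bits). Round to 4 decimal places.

H(Z) = −Σ p·log₂ p.
  −(0.01)·log₂(0.01) = 0.06644
  −(0.86)·log₂(0.86) = 0.18713
  −(0.13)·log₂(0.13) = 0.38264
Sum: 0.06644 + 0.18713 + 0.38264 = 0.6362 bits.

0.6362 bits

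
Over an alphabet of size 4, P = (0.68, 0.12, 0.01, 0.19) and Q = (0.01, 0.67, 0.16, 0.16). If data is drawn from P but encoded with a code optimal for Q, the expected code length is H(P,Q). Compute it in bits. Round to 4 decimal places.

H(P,Q) = −Σ p·log₂ q.
  −0.68·log₂(0.01) = 4.51782
  −0.12·log₂(0.67) = 0.06933
  −0.01·log₂(0.16) = 0.02644
  −0.19·log₂(0.16) = 0.50233
H(P,Q) = 5.1159 bits.

5.1159 bits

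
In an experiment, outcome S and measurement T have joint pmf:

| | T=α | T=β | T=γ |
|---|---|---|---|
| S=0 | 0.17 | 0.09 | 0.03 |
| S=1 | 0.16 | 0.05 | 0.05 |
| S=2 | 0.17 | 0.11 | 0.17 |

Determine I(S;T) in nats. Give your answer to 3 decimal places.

0.047 nats

Marginals: p(S) = (0.2900, 0.2600, 0.4500), p(T) = (0.5000, 0.2500, 0.2500).
I(S;T) = H(S) + H(T) − H(S,T).
H(S) = 1.0686, H(T) = 1.0397, H(S,T) = 2.0612.
I(S;T) = 1.0686 + 1.0397 − 2.0612 = 0.047 nats.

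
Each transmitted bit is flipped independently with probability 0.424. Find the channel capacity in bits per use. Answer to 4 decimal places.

Binary symmetric channel: C = 1 − h₂(ε) where h₂ is the binary entropy function.
h₂(0.424) = −0.424·log₂0.424 − 0.576·log₂0.576 = 0.9833.
C = 1 − 0.9833 = 0.0167 bits per channel use.

0.0167 bits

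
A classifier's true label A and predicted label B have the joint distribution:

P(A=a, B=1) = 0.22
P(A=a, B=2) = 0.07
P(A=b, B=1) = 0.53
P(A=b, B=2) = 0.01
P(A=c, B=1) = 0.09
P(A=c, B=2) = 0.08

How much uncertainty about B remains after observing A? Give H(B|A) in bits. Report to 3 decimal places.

0.473 bits

Chain rule: H(B|A) = H(A,B) − H(A).
Marginals: p(A) = (0.2900, 0.5400, 0.1700), p(B) = (0.8400, 0.1600).
H(A,B) = 1.9052 bits; H(A) = 1.4325 bits.
H(B|A) = 1.9052 − 1.4325 = 0.473 bits.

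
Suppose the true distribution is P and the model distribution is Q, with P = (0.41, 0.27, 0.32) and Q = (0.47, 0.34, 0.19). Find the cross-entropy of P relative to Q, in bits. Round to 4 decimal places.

H(P,Q) = −Σ p·log₂ q.
  −0.41·log₂(0.47) = 0.44660
  −0.27·log₂(0.34) = 0.42023
  −0.32·log₂(0.19) = 0.76670
H(P,Q) = 1.6335 bits.

1.6335 bits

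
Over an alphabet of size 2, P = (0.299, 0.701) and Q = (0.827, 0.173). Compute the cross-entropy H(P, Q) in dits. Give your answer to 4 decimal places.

H(P,Q) = −Σ p·log₁₀ q.
  −0.299·log₁₀(0.827) = 0.02467
  −0.701·log₁₀(0.173) = 0.53413
H(P,Q) = 0.5588 dits.

0.5588 dits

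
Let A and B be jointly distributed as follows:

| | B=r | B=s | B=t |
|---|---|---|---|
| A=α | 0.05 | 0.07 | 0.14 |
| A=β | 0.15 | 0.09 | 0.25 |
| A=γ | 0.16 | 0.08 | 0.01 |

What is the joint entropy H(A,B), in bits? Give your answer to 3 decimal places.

H(A,B) = −Σ p(x,y)·log₂ p(x,y) over all 9 cells.
  cell (α,r): −0.05·log₂0.05 = 0.2161
  cell (α,s): −0.07·log₂0.07 = 0.2686
  cell (α,t): −0.14·log₂0.14 = 0.3971
  cell (β,r): −0.15·log₂0.15 = 0.4105
  cell (β,s): −0.09·log₂0.09 = 0.3127
  cell (β,t): −0.25·log₂0.25 = 0.5000
  cell (γ,r): −0.16·log₂0.16 = 0.4230
  cell (γ,s): −0.08·log₂0.08 = 0.2915
  cell (γ,t): −0.01·log₂0.01 = 0.0664
Sum = 2.886 bits.

2.886 bits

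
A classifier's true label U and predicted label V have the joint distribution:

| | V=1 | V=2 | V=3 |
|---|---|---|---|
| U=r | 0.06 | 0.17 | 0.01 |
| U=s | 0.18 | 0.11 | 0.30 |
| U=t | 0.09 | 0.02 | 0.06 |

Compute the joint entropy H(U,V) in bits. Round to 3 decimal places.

H(U,V) = −Σ p(x,y)·log₂ p(x,y) over all 9 cells.
  cell (r,1): −0.06·log₂0.06 = 0.2435
  cell (r,2): −0.17·log₂0.17 = 0.4346
  cell (r,3): −0.01·log₂0.01 = 0.0664
  cell (s,1): −0.18·log₂0.18 = 0.4453
  cell (s,2): −0.11·log₂0.11 = 0.3503
  cell (s,3): −0.30·log₂0.30 = 0.5211
  cell (t,1): −0.09·log₂0.09 = 0.3127
  cell (t,2): −0.02·log₂0.02 = 0.1129
  cell (t,3): −0.06·log₂0.06 = 0.2435
Sum = 2.730 bits.

2.730 bits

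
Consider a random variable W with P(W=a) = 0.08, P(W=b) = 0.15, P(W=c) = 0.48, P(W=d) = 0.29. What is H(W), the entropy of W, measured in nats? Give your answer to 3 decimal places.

H(W) = −Σ p·ln p.
  −(0.08)·ln(0.08) = 0.2021
  −(0.15)·ln(0.15) = 0.2846
  −(0.48)·ln(0.48) = 0.3523
  −(0.29)·ln(0.29) = 0.3590
Sum: 0.2021 + 0.2846 + 0.3523 + 0.3590 = 1.198 nats.

1.198 nats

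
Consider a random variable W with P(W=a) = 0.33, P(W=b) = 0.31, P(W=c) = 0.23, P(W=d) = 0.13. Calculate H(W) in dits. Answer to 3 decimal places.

H(W) = −Σ p·log₁₀ p.
  −(0.33)·log₁₀(0.33) = 0.1589
  −(0.31)·log₁₀(0.31) = 0.1577
  −(0.23)·log₁₀(0.23) = 0.1468
  −(0.13)·log₁₀(0.13) = 0.1152
Sum: 0.1589 + 0.1577 + 0.1468 + 0.1152 = 0.579 dits.

0.579 dits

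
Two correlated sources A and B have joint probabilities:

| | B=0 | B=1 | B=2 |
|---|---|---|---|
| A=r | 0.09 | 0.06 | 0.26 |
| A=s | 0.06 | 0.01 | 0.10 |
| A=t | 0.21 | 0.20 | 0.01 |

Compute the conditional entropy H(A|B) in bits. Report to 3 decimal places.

Chain rule: H(A|B) = H(A,B) − H(B).
Marginals: p(A) = (0.4100, 0.1700, 0.4200), p(B) = (0.3600, 0.2700, 0.3700).
H(A,B) = 2.7073 bits; H(B) = 1.5714 bits.
H(A|B) = 2.7073 − 1.5714 = 1.136 bits.

1.136 bits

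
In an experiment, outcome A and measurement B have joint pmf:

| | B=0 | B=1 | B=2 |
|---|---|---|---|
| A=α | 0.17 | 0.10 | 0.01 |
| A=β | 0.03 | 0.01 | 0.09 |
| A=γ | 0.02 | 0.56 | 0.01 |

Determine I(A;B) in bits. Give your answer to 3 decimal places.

0.552 bits

Marginals: p(A) = (0.2800, 0.1300, 0.5900), p(B) = (0.2200, 0.6700, 0.1100).
I(A;B) = Σ p(x,y)·log₂[p(x,y)/(p(x)p(y))].
  (α,0): 0.17·log₂(2.7597) = 0.2490
  (α,1): 0.10·log₂(0.5330) = -0.0908
  (α,2): 0.01·log₂(0.3247) = -0.0162
  (β,0): 0.03·log₂(1.0490) = 0.0021
  (β,1): 0.01·log₂(0.1148) = -0.0312
  (β,2): 0.09·log₂(6.2937) = 0.2389
  (γ,0): 0.02·log₂(0.1541) = -0.0540
  (γ,1): 0.56·log₂(1.4166) = 0.2814
  (γ,2): 0.01·log₂(0.1541) = -0.0270
Sum = 0.552 bits.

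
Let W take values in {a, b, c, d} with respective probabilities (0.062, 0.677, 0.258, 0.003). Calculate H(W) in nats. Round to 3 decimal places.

H(W) = −Σ p·ln p.
  −(0.062)·ln(0.062) = 0.1724
  −(0.677)·ln(0.677) = 0.2641
  −(0.258)·ln(0.258) = 0.3495
  −(0.003)·ln(0.003) = 0.0174
Sum: 0.1724 + 0.2641 + 0.3495 + 0.0174 = 0.803 nats.

0.803 nats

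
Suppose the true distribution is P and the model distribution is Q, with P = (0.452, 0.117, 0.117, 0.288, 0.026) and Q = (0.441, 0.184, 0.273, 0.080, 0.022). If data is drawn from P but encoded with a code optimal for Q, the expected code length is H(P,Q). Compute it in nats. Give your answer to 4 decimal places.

1.5467 nats

H(P,Q) = −Σ p·ln q.
  −0.452·ln(0.441) = 0.37006
  −0.117·ln(0.184) = 0.19806
  −0.117·ln(0.273) = 0.15190
  −0.288·ln(0.080) = 0.72741
  −0.026·ln(0.022) = 0.09923
H(P,Q) = 1.5467 nats.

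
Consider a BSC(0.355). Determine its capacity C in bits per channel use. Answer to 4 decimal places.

Binary symmetric channel: C = 1 − h₂(ε) where h₂ is the binary entropy function.
h₂(0.355) = −0.355·log₂0.355 − 0.645·log₂0.645 = 0.9385.
C = 1 − 0.9385 = 0.0615 bits per channel use.

0.0615 bits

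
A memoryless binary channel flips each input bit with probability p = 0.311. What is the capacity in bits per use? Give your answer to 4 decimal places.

Binary symmetric channel: C = 1 − h₂(ε) where h₂ is the binary entropy function.
h₂(0.311) = −0.311·log₂0.311 − 0.689·log₂0.689 = 0.8943.
C = 1 − 0.8943 = 0.1057 bits per channel use.

0.1057 bits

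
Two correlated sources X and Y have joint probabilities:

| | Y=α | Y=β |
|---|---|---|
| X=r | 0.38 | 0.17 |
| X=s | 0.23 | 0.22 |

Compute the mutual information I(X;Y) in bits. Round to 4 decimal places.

0.0243 bits

Marginals: p(X) = (0.5500, 0.4500), p(Y) = (0.6100, 0.3900).
I(X;Y) = Σ p(x,y)·log₂[p(x,y)/(p(x)p(y))].
  (r,α): 0.38·log₂(1.1326) = 0.06828
  (r,β): 0.17·log₂(0.7925) = -0.05703
  (s,α): 0.23·log₂(0.8379) = -0.05869
  (s,β): 0.22·log₂(1.2536) = 0.07173
Sum = 0.0243 bits.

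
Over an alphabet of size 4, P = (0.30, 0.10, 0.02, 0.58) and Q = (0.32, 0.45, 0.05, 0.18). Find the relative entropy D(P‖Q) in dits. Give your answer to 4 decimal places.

0.2130 dits

D(P‖Q) = Σ p·log₁₀(p/q).
  0.30·log₁₀(0.30/0.32) = -0.00841
  0.10·log₁₀(0.10/0.45) = -0.06532
  0.02·log₁₀(0.02/0.05) = -0.00796
  0.58·log₁₀(0.58/0.18) = 0.29473
D(P‖Q) = 0.2130 dits.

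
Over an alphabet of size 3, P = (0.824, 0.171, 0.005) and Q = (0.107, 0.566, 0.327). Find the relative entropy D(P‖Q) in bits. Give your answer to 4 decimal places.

D(P‖Q) = Σ p·log₂(p/q).
  0.824·log₂(0.824/0.107) = 2.42671
  0.171·log₂(0.171/0.566) = -0.29528
  0.005·log₂(0.005/0.327) = -0.03016
D(P‖Q) = 2.1013 bits.

2.1013 bits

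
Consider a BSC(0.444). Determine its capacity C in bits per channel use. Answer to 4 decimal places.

Binary symmetric channel: C = 1 − h₂(ε) where h₂ is the binary entropy function.
h₂(0.444) = −0.444·log₂0.444 − 0.556·log₂0.556 = 0.9909.
C = 1 − 0.9909 = 0.0091 bits per channel use.

0.0091 bits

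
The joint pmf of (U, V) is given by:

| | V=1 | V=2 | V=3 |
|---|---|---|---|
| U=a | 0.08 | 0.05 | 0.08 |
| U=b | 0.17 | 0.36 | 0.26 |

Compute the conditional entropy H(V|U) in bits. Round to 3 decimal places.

Chain rule: H(V|U) = H(U,V) − H(U).
Marginals: p(U) = (0.2100, 0.7900), p(V) = (0.2500, 0.4100, 0.3400).
H(U,V) = 2.2696 bits; H(U) = 0.7415 bits.
H(V|U) = 2.2696 − 0.7415 = 1.528 bits.

1.528 bits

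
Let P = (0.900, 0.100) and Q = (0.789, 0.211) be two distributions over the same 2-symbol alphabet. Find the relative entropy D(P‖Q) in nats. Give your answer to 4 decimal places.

0.0438 nats

D(P‖Q) = Σ p·ln(p/q).
  0.900·ln(0.900/0.789) = 0.11847
  0.100·ln(0.100/0.211) = -0.07467
D(P‖Q) = 0.0438 nats.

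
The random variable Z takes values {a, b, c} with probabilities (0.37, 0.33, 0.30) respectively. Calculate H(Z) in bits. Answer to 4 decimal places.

H(Z) = −Σ p·log₂ p.
  −(0.37)·log₂(0.37) = 0.53073
  −(0.33)·log₂(0.33) = 0.52782
  −(0.30)·log₂(0.30) = 0.52109
Sum: 0.53073 + 0.52782 + 0.52109 = 1.5796 bits.

1.5796 bits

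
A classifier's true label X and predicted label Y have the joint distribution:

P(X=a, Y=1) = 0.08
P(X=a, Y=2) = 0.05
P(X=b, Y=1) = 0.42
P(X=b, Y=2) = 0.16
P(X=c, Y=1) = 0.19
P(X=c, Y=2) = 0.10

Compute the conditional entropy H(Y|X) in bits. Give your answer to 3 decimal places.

Marginals: p(X) = (0.1300, 0.5800, 0.2900), p(Y) = (0.6900, 0.3100).
H(Y|X) = Σ p(X) · H(Y|X=·).
  X=a: p=0.1300, H(Y|X=a) = 0.9612
  X=b: p=0.5800, H(Y|X=b) = 0.8498
  X=c: p=0.2900, H(Y|X=c) = 0.9294
Weighted sum = 0.887 bits.

0.887 bits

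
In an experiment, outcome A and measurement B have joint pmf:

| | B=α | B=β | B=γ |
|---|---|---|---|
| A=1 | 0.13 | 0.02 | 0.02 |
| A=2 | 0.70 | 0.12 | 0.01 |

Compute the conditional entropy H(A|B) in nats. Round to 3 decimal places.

0.437 nats

Chain rule: H(A|B) = H(A,B) − H(B).
Marginals: p(A) = (0.1700, 0.8300), p(B) = (0.8300, 0.1400, 0.0300).
H(A,B) = 0.9719 nats; H(B) = 0.5351 nats.
H(A|B) = 0.9719 − 0.5351 = 0.437 nats.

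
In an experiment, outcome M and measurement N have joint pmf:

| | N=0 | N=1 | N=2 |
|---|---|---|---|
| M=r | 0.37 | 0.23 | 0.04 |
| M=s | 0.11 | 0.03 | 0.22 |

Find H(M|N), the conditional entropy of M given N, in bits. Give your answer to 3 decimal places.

Chain rule: H(M|N) = H(M,N) − H(N).
Marginals: p(M) = (0.6400, 0.3600), p(N) = (0.4800, 0.2600, 0.2600).
H(M,N) = 2.1868 bits; H(N) = 1.5188 bits.
H(M|N) = 2.1868 − 1.5188 = 0.668 bits.

0.668 bits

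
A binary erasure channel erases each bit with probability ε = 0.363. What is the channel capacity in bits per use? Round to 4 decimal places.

Binary erasure channel: capacity C = 1 − ε.
C = 1 − 0.363 = 0.6370 bits per channel use.

0.6370 bits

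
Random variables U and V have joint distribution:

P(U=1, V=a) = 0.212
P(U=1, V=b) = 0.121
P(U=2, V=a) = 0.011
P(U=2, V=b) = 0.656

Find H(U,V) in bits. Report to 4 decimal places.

1.3137 bits

H(U,V) = −Σ p(x,y)·log₂ p(x,y) over all 4 cells.
  cell (1,a): −0.212·log₂0.212 = 0.47443
  cell (1,b): −0.121·log₂0.121 = 0.36868
  cell (2,a): −0.011·log₂0.011 = 0.07157
  cell (2,b): −0.656·log₂0.656 = 0.39900
Sum = 1.3137 bits.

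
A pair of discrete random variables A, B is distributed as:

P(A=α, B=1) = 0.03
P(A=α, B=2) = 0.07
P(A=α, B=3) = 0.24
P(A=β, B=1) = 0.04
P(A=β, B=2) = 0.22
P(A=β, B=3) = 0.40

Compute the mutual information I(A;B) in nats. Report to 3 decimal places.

Marginals: p(A) = (0.3400, 0.6600), p(B) = (0.0700, 0.2900, 0.6400).
I(A;B) = H(A) + H(B) − H(A,B).
H(A) = 0.6410, H(B) = 0.8308, H(A,B) = 1.4622.
I(A;B) = 0.6410 + 0.8308 − 1.4622 = 0.010 nats.

0.010 nats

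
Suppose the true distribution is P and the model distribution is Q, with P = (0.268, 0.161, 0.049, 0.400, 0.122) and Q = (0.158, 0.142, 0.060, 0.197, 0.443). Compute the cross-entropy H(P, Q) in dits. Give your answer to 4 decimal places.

H(P,Q) = −Σ p·log₁₀ q.
  −0.268·log₁₀(0.158) = 0.21476
  −0.161·log₁₀(0.142) = 0.13648
  −0.049·log₁₀(0.060) = 0.05987
  −0.400·log₁₀(0.197) = 0.28221
  −0.122·log₁₀(0.443) = 0.04314
H(P,Q) = 0.7365 dits.

0.7365 dits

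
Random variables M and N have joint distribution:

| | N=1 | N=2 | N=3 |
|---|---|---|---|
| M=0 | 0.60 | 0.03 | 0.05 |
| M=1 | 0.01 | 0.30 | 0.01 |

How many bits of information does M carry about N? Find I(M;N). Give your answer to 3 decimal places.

Marginals: p(M) = (0.6800, 0.3200), p(N) = (0.6100, 0.3300, 0.0600).
I(M;N) = Σ p(x,y)·log₂[p(x,y)/(p(x)p(y))].
  (0,1): 0.60·log₂(1.4465) = 0.3195
  (0,2): 0.03·log₂(0.1337) = -0.0871
  (0,3): 0.05·log₂(1.2255) = 0.0147
  (1,1): 0.01·log₂(0.0512) = -0.0429
  (1,2): 0.30·log₂(2.8409) = 0.4519
  (1,3): 0.01·log₂(0.5208) = -0.0094
Sum = 0.647 bits.

0.647 bits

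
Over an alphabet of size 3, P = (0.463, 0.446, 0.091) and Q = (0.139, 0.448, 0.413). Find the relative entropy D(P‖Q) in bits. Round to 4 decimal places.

D(P‖Q) = Σ p·log₂(p/q).
  0.463·log₂(0.463/0.139) = 0.80373
  0.446·log₂(0.446/0.448) = -0.00288
  0.091·log₂(0.091/0.413) = -0.19858
D(P‖Q) = 0.6023 bits.

0.6023 bits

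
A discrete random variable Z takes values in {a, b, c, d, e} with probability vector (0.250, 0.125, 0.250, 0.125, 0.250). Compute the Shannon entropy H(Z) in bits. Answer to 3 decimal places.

2.250 bits

H(Z) = −Σ p·log₂ p.
  −(0.250)·log₂(0.250) = 0.5000
  −(0.125)·log₂(0.125) = 0.3750
  −(0.250)·log₂(0.250) = 0.5000
  −(0.125)·log₂(0.125) = 0.3750
  −(0.250)·log₂(0.250) = 0.5000
Sum: 0.5000 + 0.3750 + 0.5000 + 0.3750 + 0.5000 = 2.250 bits.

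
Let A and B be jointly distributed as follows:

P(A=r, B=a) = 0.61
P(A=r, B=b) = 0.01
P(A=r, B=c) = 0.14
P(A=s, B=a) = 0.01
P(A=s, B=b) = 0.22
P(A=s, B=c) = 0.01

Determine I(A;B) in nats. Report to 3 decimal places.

Marginals: p(A) = (0.7600, 0.2400), p(B) = (0.6200, 0.2300, 0.1500).
I(A;B) = Σ p(x,y)·ln[p(x,y)/(p(x)p(y))].
  (r,a): 0.61·ln(1.2946) = 0.1575
  (r,b): 0.01·ln(0.0572) = -0.0286
  (r,c): 0.14·ln(1.2281) = 0.0288
  (s,a): 0.01·ln(0.0672) = -0.0270
  (s,b): 0.22·ln(3.9855) = 0.3042
  (s,c): 0.01·ln(0.2778) = -0.0128
Sum = 0.422 nats.

0.422 nats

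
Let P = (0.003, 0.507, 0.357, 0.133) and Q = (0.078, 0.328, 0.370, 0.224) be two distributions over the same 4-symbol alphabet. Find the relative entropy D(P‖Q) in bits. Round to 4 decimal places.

D(P‖Q) = Σ p·log₂(p/q).
  0.003·log₂(0.003/0.078) = -0.01410
  0.507·log₂(0.507/0.328) = 0.31854
  0.357·log₂(0.357/0.370) = -0.01842
  0.133·log₂(0.133/0.224) = -0.10003
D(P‖Q) = 0.1860 bits.

0.1860 bits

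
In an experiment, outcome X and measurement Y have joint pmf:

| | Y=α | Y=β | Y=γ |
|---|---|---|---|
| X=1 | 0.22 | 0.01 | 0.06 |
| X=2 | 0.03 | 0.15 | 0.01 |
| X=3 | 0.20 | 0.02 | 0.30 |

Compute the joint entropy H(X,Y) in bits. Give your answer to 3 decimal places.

2.518 bits

H(X,Y) = −Σ p(x,y)·log₂ p(x,y) over all 9 cells.
  cell (1,α): −0.22·log₂0.22 = 0.4806
  cell (1,β): −0.01·log₂0.01 = 0.0664
  cell (1,γ): −0.06·log₂0.06 = 0.2435
  cell (2,α): −0.03·log₂0.03 = 0.1518
  cell (2,β): −0.15·log₂0.15 = 0.4105
  cell (2,γ): −0.01·log₂0.01 = 0.0664
  cell (3,α): −0.20·log₂0.20 = 0.4644
  cell (3,β): −0.02·log₂0.02 = 0.1129
  cell (3,γ): −0.30·log₂0.30 = 0.5211
Sum = 2.518 bits.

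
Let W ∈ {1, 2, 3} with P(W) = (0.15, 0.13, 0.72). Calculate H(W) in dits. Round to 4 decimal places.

H(W) = −Σ p·log₁₀ p.
  −(0.15)·log₁₀(0.15) = 0.12359
  −(0.13)·log₁₀(0.13) = 0.11519
  −(0.72)·log₁₀(0.72) = 0.10272
Sum: 0.12359 + 0.11519 + 0.10272 = 0.3415 dits.

0.3415 dits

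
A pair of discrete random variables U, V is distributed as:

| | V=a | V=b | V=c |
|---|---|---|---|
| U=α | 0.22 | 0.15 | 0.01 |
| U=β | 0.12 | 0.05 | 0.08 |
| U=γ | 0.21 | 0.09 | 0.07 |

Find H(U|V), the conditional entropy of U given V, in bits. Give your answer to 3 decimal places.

1.471 bits

Chain rule: H(U|V) = H(U,V) − H(V).
Marginals: p(U) = (0.3800, 0.2500, 0.3700), p(V) = (0.5500, 0.2900, 0.1600).
H(U,V) = 2.8863 bits; H(V) = 1.4153 bits.
H(U|V) = 2.8863 − 1.4153 = 1.471 bits.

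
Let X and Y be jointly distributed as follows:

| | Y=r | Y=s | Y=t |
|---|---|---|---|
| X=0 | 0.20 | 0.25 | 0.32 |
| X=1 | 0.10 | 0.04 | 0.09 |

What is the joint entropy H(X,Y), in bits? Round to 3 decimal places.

H(X,Y) = −Σ p(x,y)·log₂ p(x,y) over all 6 cells.
  cell (0,r): −0.20·log₂0.20 = 0.4644
  cell (0,s): −0.25·log₂0.25 = 0.5000
  cell (0,t): −0.32·log₂0.32 = 0.5260
  cell (1,r): −0.10·log₂0.10 = 0.3322
  cell (1,s): −0.04·log₂0.04 = 0.1858
  cell (1,t): −0.09·log₂0.09 = 0.3127
Sum = 2.321 bits.

2.321 bits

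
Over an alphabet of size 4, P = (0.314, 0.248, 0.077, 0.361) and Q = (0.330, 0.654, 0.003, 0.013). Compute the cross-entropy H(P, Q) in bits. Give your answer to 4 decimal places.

H(P,Q) = −Σ p·log₂ q.
  −0.314·log₂(0.330) = 0.50223
  −0.248·log₂(0.654) = 0.15193
  −0.077·log₂(0.003) = 0.64532
  −0.361·log₂(0.013) = 2.26179
H(P,Q) = 3.5613 bits.

3.5613 bits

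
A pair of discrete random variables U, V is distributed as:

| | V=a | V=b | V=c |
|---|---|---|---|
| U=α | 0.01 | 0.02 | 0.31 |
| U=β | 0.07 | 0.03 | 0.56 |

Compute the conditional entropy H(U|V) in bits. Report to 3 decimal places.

0.909 bits

Marginals: p(U) = (0.3400, 0.6600), p(V) = (0.0800, 0.0500, 0.8700).
H(U|V) = Σ p(V) · H(U|V=·).
  V=a: p=0.0800, H(U|V=a) = 0.5436
  V=b: p=0.0500, H(U|V=b) = 0.9710
  V=c: p=0.8700, H(U|V=c) = 0.9396
Weighted sum = 0.909 bits.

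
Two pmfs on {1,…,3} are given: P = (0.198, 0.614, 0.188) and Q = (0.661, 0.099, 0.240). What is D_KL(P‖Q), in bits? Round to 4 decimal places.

1.2059 bits

D(P‖Q) = Σ p·log₂(p/q).
  0.198·log₂(0.198/0.661) = -0.34435
  0.614·log₂(0.614/0.099) = 1.61650
  0.188·log₂(0.188/0.240) = -0.06623
D(P‖Q) = 1.2059 bits.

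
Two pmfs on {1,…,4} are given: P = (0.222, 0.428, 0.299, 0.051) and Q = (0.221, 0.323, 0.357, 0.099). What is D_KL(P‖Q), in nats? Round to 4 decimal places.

0.0346 nats

D(P‖Q) = Σ p·ln(p/q).
  0.222·ln(0.222/0.221) = 0.00100
  0.428·ln(0.428/0.323) = 0.12047
  0.299·ln(0.299/0.357) = -0.05301
  0.051·ln(0.051/0.099) = -0.03383
D(P‖Q) = 0.0346 nats.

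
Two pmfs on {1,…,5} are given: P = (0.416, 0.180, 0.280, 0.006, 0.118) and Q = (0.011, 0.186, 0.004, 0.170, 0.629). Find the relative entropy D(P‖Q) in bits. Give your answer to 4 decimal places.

3.5741 bits

D(P‖Q) = Σ p·log₂(p/q).
  0.416·log₂(0.416/0.011) = 2.18026
  0.180·log₂(0.180/0.186) = -0.00852
  0.280·log₂(0.280/0.004) = 1.71620
  0.006·log₂(0.006/0.170) = -0.02895
  0.118·log₂(0.118/0.629) = -0.28488
D(P‖Q) = 3.5741 bits.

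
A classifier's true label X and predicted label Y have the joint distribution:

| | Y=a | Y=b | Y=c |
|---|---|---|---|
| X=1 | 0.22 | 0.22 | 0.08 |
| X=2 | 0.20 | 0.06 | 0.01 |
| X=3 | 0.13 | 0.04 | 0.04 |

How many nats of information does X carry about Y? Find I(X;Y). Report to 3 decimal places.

0.052 nats

Marginals: p(X) = (0.5200, 0.2700, 0.2100), p(Y) = (0.5500, 0.3200, 0.1300).
I(X;Y) = H(X) + H(Y) − H(X,Y).
H(X) = 1.0213, H(Y) = 0.9587, H(X,Y) = 1.9278.
I(X;Y) = 1.0213 + 0.9587 − 1.9278 = 0.052 nats.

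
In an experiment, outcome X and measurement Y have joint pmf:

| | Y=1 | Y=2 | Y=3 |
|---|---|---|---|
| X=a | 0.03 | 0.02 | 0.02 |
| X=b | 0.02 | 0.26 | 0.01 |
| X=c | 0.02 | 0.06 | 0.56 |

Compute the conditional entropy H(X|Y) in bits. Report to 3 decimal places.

0.640 bits

Chain rule: H(X|Y) = H(X,Y) − H(Y).
Marginals: p(X) = (0.0700, 0.2900, 0.6400), p(Y) = (0.0700, 0.3400, 0.5900).
H(X,Y) = 1.8870 bits; H(Y) = 1.2468 bits.
H(X|Y) = 1.8870 − 1.2468 = 0.640 bits.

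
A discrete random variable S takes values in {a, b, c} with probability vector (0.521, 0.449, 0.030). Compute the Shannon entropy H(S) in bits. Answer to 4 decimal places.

1.1605 bits

H(S) = −Σ p·log₂ p.
  −(0.521)·log₂(0.521) = 0.49008
  −(0.449)·log₂(0.449) = 0.51869
  −(0.030)·log₂(0.030) = 0.15177
Sum: 0.49008 + 0.51869 + 0.15177 = 1.1605 bits.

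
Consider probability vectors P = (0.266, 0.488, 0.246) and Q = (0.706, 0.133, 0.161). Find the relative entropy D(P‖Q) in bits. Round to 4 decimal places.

D(P‖Q) = Σ p·log₂(p/q).
  0.266·log₂(0.266/0.706) = -0.37459
  0.488·log₂(0.488/0.133) = 0.91522
  0.246·log₂(0.246/0.161) = 0.15045
D(P‖Q) = 0.6911 bits.

0.6911 bits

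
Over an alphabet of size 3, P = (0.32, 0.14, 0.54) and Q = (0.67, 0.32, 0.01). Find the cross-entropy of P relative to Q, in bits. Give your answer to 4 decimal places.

H(P,Q) = −Σ p·log₂ q.
  −0.32·log₂(0.67) = 0.18489
  −0.14·log₂(0.32) = 0.23014
  −0.54·log₂(0.01) = 3.58768
H(P,Q) = 4.0027 bits.

4.0027 bits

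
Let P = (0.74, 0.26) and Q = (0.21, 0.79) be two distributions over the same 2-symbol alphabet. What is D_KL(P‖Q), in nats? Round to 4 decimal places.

0.6431 nats

D(P‖Q) = Σ p·ln(p/q).
  0.74·ln(0.74/0.21) = 0.93206
  0.26·ln(0.26/0.79) = -0.28895
D(P‖Q) = 0.6431 nats.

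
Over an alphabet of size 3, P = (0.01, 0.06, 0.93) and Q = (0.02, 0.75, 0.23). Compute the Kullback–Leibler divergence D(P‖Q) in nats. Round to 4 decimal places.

1.1408 nats

D(P‖Q) = Σ p·ln(p/q).
  0.01·ln(0.01/0.02) = -0.00693
  0.06·ln(0.06/0.75) = -0.15154
  0.93·ln(0.93/0.23) = 1.29931
D(P‖Q) = 1.1408 nats.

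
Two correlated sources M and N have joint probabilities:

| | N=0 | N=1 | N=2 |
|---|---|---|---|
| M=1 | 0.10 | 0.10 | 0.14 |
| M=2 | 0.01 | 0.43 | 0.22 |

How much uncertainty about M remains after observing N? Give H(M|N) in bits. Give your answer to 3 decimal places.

Chain rule: H(M|N) = H(M,N) − H(N).
Marginals: p(M) = (0.3400, 0.6600), p(N) = (0.1100, 0.5300, 0.3600).
H(M,N) = 2.1321 bits; H(N) = 1.3663 bits.
H(M|N) = 2.1321 − 1.3663 = 0.766 bits.

0.766 bits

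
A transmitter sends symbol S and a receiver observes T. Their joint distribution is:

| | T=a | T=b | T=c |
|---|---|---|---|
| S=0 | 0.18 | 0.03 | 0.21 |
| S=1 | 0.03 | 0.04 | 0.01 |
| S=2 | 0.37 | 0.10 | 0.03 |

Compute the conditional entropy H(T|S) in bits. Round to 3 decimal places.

1.171 bits

Marginals: p(S) = (0.4200, 0.0800, 0.5000), p(T) = (0.5800, 0.1700, 0.2500).
H(T|S) = Σ p(S) · H(T|S=·).
  S=0: p=0.4200, H(T|S=0) = 1.2958
  S=1: p=0.0800, H(T|S=1) = 1.4056
  S=2: p=0.5000, H(T|S=2) = 1.0294
Weighted sum = 1.171 bits.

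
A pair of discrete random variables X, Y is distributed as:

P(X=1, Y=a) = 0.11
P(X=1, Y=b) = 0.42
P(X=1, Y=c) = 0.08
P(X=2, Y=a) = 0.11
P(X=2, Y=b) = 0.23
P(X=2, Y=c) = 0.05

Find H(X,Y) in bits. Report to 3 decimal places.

2.221 bits

H(X,Y) = −Σ p(x,y)·log₂ p(x,y) over all 6 cells.
  cell (1,a): −0.11·log₂0.11 = 0.3503
  cell (1,b): −0.42·log₂0.42 = 0.5256
  cell (1,c): −0.08·log₂0.08 = 0.2915
  cell (2,a): −0.11·log₂0.11 = 0.3503
  cell (2,b): −0.23·log₂0.23 = 0.4877
  cell (2,c): −0.05·log₂0.05 = 0.2161
Sum = 2.221 bits.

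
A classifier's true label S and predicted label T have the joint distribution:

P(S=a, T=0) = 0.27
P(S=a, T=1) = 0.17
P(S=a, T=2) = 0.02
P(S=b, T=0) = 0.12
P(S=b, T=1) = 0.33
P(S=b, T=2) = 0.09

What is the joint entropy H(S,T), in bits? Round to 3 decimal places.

H(S,T) = −Σ p(x,y)·log₂ p(x,y) over all 6 cells.
  cell (a,0): −0.27·log₂0.27 = 0.5100
  cell (a,1): −0.17·log₂0.17 = 0.4346
  cell (a,2): −0.02·log₂0.02 = 0.1129
  cell (b,0): −0.12·log₂0.12 = 0.3671
  cell (b,1): −0.33·log₂0.33 = 0.5278
  cell (b,2): −0.09·log₂0.09 = 0.3127
Sum = 2.265 bits.

2.265 bits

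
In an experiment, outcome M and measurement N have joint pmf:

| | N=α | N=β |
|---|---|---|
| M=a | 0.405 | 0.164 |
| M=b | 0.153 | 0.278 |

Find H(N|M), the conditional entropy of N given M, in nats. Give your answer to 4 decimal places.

Marginals: p(M) = (0.5690, 0.4310), p(N) = (0.5580, 0.4420).
H(N|M) = Σ p(M) · H(N|M=·).
  M=a: p=0.5690, H(N|M=a) = 0.6006
  M=b: p=0.4310, H(N|M=b) = 0.6505
Weighted sum = 0.6221 nats.

0.6221 nats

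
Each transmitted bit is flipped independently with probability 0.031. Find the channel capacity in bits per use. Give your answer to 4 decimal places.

Binary symmetric channel: C = 1 − h₂(ε) where h₂ is the binary entropy function.
h₂(0.031) = −0.031·log₂0.031 − 0.969·log₂0.969 = 0.1994.
C = 1 − 0.1994 = 0.8006 bits per channel use.

0.8006 bits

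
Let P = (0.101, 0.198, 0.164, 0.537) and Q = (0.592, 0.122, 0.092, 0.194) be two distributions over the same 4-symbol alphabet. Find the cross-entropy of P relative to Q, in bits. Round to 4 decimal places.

2.5123 bits

H(P,Q) = −Σ p·log₂ q.
  −0.101·log₂(0.592) = 0.07639
  −0.198·log₂(0.122) = 0.60094
  −0.164·log₂(0.092) = 0.56452
  −0.537·log₂(0.194) = 1.27047
H(P,Q) = 2.5123 bits.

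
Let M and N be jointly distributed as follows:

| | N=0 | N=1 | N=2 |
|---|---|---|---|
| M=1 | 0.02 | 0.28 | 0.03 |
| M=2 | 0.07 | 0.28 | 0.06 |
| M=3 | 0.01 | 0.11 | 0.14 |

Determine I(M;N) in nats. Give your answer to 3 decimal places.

0.103 nats

Marginals: p(M) = (0.3300, 0.4100, 0.2600), p(N) = (0.1000, 0.6700, 0.2300).
I(M;N) = H(M) + H(N) − H(M,N).
H(M) = 1.0817, H(N) = 0.8366, H(M,N) = 1.8154.
I(M;N) = 1.0817 + 0.8366 − 1.8154 = 0.103 nats.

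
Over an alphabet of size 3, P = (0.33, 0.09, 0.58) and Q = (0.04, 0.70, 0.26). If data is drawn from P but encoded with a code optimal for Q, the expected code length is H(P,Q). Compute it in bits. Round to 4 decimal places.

H(P,Q) = −Σ p·log₂ q.
  −0.33·log₂(0.04) = 1.53247
  −0.09·log₂(0.70) = 0.04631
  −0.58·log₂(0.26) = 1.12718
H(P,Q) = 2.7060 bits.

2.7060 bits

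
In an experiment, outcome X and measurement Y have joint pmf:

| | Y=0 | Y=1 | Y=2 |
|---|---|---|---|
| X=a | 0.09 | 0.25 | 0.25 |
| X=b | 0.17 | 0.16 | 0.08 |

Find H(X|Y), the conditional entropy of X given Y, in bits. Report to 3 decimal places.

0.901 bits

Chain rule: H(X|Y) = H(X,Y) − H(Y).
Marginals: p(X) = (0.5900, 0.4100), p(Y) = (0.2600, 0.4100, 0.3300).
H(X,Y) = 2.4618 bits; H(Y) = 1.5605 bits.
H(X|Y) = 2.4618 − 1.5605 = 0.901 bits.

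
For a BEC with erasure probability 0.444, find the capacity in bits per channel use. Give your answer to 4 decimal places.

0.5560 bits

Binary erasure channel: capacity C = 1 − ε.
C = 1 − 0.444 = 0.5560 bits per channel use.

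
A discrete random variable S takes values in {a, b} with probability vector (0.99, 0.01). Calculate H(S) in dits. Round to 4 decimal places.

0.0243 dits

H(S) = −Σ p·log₁₀ p.
  −(0.99)·log₁₀(0.99) = 0.00432
  −(0.01)·log₁₀(0.01) = 0.02000
Sum: 0.00432 + 0.02000 = 0.0243 dits.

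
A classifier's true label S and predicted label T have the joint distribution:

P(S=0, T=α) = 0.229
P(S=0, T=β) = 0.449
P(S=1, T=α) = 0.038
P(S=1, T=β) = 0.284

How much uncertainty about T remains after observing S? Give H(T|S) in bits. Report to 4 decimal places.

0.7942 bits

Chain rule: H(T|S) = H(S,T) − H(S).
Marginals: p(S) = (0.6780, 0.3220), p(T) = (0.2670, 0.7330).
H(S,T) = 1.7007 bits; H(S) = 0.9065 bits.
H(T|S) = 1.7007 − 0.9065 = 0.7942 bits.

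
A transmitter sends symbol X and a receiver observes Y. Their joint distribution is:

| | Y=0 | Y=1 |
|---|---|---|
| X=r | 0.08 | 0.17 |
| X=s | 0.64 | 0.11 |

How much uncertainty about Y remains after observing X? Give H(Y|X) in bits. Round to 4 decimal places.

Marginals: p(X) = (0.2500, 0.7500), p(Y) = (0.7200, 0.2800).
H(Y|X) = Σ p(X) · H(Y|X=·).
  X=r: p=0.2500, H(Y|X=r) = 0.9044
  X=s: p=0.7500, H(Y|X=s) = 0.6014
Weighted sum = 0.6772 bits.

0.6772 bits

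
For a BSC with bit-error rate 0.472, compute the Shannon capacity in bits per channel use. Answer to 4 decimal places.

Binary symmetric channel: C = 1 − h₂(ε) where h₂ is the binary entropy function.
h₂(0.472) = −0.472·log₂0.472 − 0.528·log₂0.528 = 0.9977.
C = 1 − 0.9977 = 0.0023 bits per channel use.

0.0023 bits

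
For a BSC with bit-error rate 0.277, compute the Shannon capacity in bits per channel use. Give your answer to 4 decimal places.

Binary symmetric channel: C = 1 − h₂(ε) where h₂ is the binary entropy function.
h₂(0.277) = −0.277·log₂0.277 − 0.723·log₂0.723 = 0.8513.
C = 1 − 0.8513 = 0.1487 bits per channel use.

0.1487 bits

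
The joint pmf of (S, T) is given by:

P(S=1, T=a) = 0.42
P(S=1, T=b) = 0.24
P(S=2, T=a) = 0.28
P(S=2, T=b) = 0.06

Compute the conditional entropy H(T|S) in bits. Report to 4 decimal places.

Chain rule: H(T|S) = H(S,T) − H(S).
Marginals: p(S) = (0.6600, 0.3400), p(T) = (0.7000, 0.3000).
H(S,T) = 1.7775 bits; H(S) = 0.9248 bits.
H(T|S) = 1.7775 − 0.9248 = 0.8527 bits.

0.8527 bits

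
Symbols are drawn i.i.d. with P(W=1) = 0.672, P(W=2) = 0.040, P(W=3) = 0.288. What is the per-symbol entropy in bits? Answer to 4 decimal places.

H(W) = −Σ p·log₂ p.
  −(0.672)·log₂(0.672) = 0.38537
  −(0.040)·log₂(0.040) = 0.18575
  −(0.288)·log₂(0.288) = 0.51721
Sum: 0.38537 + 0.18575 + 0.51721 = 1.0883 bits.

1.0883 bits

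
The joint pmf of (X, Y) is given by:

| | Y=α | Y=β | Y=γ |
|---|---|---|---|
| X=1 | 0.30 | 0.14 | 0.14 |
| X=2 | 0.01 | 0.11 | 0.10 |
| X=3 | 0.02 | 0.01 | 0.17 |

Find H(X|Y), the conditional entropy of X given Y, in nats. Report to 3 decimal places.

Chain rule: H(X|Y) = H(X,Y) − H(Y).
Marginals: p(X) = (0.5800, 0.2200, 0.2000), p(Y) = (0.3300, 0.2600, 0.4100).
H(X,Y) = 1.8563 nats; H(Y) = 1.0817 nats.
H(X|Y) = 1.8563 − 1.0817 = 0.775 nats.

0.775 nats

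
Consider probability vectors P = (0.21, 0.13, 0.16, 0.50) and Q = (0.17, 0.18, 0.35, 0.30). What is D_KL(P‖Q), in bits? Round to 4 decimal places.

0.1908 bits

D(P‖Q) = Σ p·log₂(p/q).
  0.21·log₂(0.21/0.17) = 0.06402
  0.13·log₂(0.13/0.18) = -0.06103
  0.16·log₂(0.16/0.35) = -0.18069
  0.50·log₂(0.50/0.30) = 0.36848
D(P‖Q) = 0.1908 bits.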